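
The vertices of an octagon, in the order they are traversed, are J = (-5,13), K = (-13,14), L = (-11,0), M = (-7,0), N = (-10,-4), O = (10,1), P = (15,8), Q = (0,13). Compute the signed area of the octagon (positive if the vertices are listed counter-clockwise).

Cross-terms: 99, 154, 0, 28, 30, 65, 195, 65  ⇒  Σ = 636
Signed area = Σ/2 = 318 (positive ⇒ counter-clockwise traversal).

318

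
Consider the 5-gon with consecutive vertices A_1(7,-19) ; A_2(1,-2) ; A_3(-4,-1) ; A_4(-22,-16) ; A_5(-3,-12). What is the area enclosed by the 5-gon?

A_1→A_2: (7)(-2) − (1)(-19) = 5
A_2→A_3: (1)(-1) − (-4)(-2) = -9
A_3→A_4: (-4)(-16) − (-22)(-1) = 42
A_4→A_5: (-22)(-12) − (-3)(-16) = 216
A_5→A_1: (-3)(-19) − (7)(-12) = 141
Σ = 395
Area = |Σ|/2 = 197.5.

197.5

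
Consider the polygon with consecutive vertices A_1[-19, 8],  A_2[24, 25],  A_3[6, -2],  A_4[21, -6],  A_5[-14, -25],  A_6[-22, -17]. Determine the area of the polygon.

1139.5

Apply the shoelace formula: 2A = Σ (x_i·y_{i+1} − x_{i+1}·y_i), indices taken mod 6.
Σ = (-667) + (-198) + (6) + (-609) + (-312) + (-499) = -2279
Area = |Σ|/2 = 1139.5.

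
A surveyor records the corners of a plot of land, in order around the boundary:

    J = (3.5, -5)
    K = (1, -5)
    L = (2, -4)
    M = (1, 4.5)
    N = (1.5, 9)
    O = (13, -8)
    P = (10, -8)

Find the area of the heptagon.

Apply Gauss's area formula: 2A = Σ (x_i·y_{i+1} − x_{i+1}·y_i), indices taken mod 7.
J→K: (3.5)(-5) − (1)(-5) = -12.5
K→L: (1)(-4) − (2)(-5) = 6
L→M: (2)(4.5) − (1)(-4) = 13
M→N: (1)(9) − (1.5)(4.5) = 2.25
N→O: (1.5)(-8) − (13)(9) = -129
O→P: (13)(-8) − (10)(-8) = -24
P→J: (10)(-5) − (3.5)(-8) = -22
Σ = -166.25
Area = |Σ|/2 = 83.125.

83.125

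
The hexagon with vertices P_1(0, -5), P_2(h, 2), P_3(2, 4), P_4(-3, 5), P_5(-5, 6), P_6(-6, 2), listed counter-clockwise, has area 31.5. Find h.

-2

The doubled signed area Σ (x_i y_{i+1} − x_{i+1} y_i) is linear in h.
With h=0 it equals 81; the coefficient of h is 9 (from the two edges through P_2).
So 9·h + 81 = 2·31.5 = 63 ⇒ h = -2.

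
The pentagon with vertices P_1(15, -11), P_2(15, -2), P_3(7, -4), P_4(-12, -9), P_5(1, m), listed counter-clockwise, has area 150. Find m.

-12

The doubled signed area Σ (x_i y_{i+1} − x_{i+1} y_i) is linear in m.
With m=0 it equals -24; the coefficient of m is -27 (from the two edges through P_5).
So -27·m + -24 = 2·150 = 300 ⇒ m = -12.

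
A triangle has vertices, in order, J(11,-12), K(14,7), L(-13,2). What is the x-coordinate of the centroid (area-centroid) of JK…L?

4

Apply the surveyor's formula. First the cross-terms c_i = x_i·y_{i+1} − x_{i+1}·y_i:
  245, 119, 134  ⇒  2A = 498, A = 249.
Then Σ (x_i + x_{i+1})·c_i = 5976, so x̄ = 5976 / (6·249) = 4.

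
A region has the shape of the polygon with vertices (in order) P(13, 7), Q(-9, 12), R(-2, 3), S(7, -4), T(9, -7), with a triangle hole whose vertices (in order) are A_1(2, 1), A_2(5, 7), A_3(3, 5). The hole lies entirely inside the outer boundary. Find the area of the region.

Outer boundary:
Apply the surveyor's formula: 2A = Σ (x_i·y_{i+1} − x_{i+1}·y_i), indices taken mod 5.
Σ = (219) + (-3) + (-13) + (-13) + (154) = 344
Area = |Σ|/2 = 172.
Hole:
Apply the shoelace formula: 2A = Σ (x_i·y_{i+1} − x_{i+1}·y_i), indices taken mod 3.
Σ = (9) + (4) + (-7) = 6
Area = |Σ|/2 = 3.
Net area = 172 − 3 = 169.

169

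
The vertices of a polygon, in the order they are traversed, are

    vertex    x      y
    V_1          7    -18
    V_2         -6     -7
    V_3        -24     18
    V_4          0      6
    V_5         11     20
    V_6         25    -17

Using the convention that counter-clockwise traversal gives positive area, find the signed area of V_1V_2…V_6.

Apply Gauss's area formula: 2A = Σ (x_i·y_{i+1} − x_{i+1}·y_i), indices taken mod 6.
V_1→V_2: (7)(-7) − (-6)(-18) = -157
V_2→V_3: (-6)(18) − (-24)(-7) = -276
V_3→V_4: (-24)(6) − (0)(18) = -144
V_4→V_5: (0)(20) − (11)(6) = -66
V_5→V_6: (11)(-17) − (25)(20) = -687
V_6→V_1: (25)(-18) − (7)(-17) = -331
Σ = -1661
Signed area = Σ/2 = -830.5 (negative ⇒ clockwise traversal).

-830.5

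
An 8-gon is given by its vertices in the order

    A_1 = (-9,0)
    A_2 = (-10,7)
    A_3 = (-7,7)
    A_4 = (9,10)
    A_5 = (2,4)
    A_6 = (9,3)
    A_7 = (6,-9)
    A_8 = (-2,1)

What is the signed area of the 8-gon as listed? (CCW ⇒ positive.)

-166.5

Apply the shoelace (surveyor's) formula: 2A = Σ (x_i·y_{i+1} − x_{i+1}·y_i), indices taken mod 8.
Σ = (-63) + (-21) + (-133) + (16) + (-30) + (-99) + (-12) + (9) = -333
Signed area = Σ/2 = -166.5 (negative ⇒ clockwise traversal).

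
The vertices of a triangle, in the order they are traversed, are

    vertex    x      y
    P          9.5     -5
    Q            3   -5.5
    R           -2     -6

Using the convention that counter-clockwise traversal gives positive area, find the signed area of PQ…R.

Σ = (-37.25) + (-29) + (67) = 0.75
Signed area = Σ/2 = 0.375 (positive ⇒ counter-clockwise traversal).

0.375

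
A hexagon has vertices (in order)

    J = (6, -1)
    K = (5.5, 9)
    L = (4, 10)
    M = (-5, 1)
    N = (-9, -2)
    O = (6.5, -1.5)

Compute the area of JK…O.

90.25

J→K: (6)(9) − (5.5)(-1) = 59.5
K→L: (5.5)(10) − (4)(9) = 19
L→M: (4)(1) − (-5)(10) = 54
M→N: (-5)(-2) − (-9)(1) = 19
N→O: (-9)(-1.5) − (6.5)(-2) = 26.5
O→J: (6.5)(-1) − (6)(-1.5) = 2.5
Σ = 180.5
Area = |Σ|/2 = 90.25.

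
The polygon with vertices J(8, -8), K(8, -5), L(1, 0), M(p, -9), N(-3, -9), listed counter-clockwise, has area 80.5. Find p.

-8

Write out the shoelace sum; only the two edges meeting at M involve p:
2·Area = [(1·(-9) − p·0) + (p·(-9) − (-3)·(-9))] + 125
       = -9·p + 89 = 161
⇒ p = -8.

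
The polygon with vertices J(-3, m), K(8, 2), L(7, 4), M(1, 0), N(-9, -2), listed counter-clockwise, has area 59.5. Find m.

Write out the shoelace sum; only the two edges meeting at J involve m:
2·Area = [((-9)·m − (-3)·(-2)) + ((-3)·2 − 8·m)] + 12
       = -17·m + 0 = 119
⇒ m = -7.

-7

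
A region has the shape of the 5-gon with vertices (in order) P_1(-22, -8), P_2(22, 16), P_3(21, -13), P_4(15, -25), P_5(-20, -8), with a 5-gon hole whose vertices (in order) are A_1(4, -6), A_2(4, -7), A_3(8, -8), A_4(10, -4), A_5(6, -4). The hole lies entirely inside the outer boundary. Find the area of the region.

866

Outer boundary:
Σ = (-176) + (-622) + (-330) + (-620) + (-16) = -1764
Area = |Σ|/2 = 882.
Hole:
Apply the surveyor's formula: 2A = Σ (x_i·y_{i+1} − x_{i+1}·y_i), indices taken mod 5.
Σ = (-4) + (24) + (48) + (-16) + (-20) = 32
Area = |Σ|/2 = 16.
Net area = 882 − 16 = 866.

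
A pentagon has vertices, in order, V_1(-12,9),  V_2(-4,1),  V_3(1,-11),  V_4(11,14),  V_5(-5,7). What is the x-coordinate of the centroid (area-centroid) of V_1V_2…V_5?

221/194

Apply the surveyor's formula. First the cross-terms c_i = x_i·y_{i+1} − x_{i+1}·y_i:
  24, 43, 135, 147, 39  ⇒  2A = 388, A = 194.
Then Σ (x_i + x_{i+1})·c_i = 1326, so x̄ = 1326 / (6·194) = 221/194.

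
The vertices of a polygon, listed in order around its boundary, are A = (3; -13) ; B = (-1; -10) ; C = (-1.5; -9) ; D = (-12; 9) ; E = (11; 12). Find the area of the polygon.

296.25

Apply the shoelace (surveyor's) formula: 2A = Σ (x_i·y_{i+1} − x_{i+1}·y_i), indices taken mod 5.
Σ = (-43) + (-6) + (-121.5) + (-243) + (-179) = -592.5
Area = |Σ|/2 = 296.25.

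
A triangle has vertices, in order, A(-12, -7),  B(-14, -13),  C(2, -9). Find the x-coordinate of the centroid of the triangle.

-8

Apply Gauss's area formula. First the cross-terms c_i = x_i·y_{i+1} − x_{i+1}·y_i:
  58, 152, -122  ⇒  2A = 88, A = 44.
Then Σ (x_i + x_{i+1})·c_i = -2112, so x̄ = -2112 / (6·44) = -8.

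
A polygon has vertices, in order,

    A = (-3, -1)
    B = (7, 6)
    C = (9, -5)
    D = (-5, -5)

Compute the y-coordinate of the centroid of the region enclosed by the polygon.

-154/135

Apply the shoelace formula. First the cross-terms c_i = x_i·y_{i+1} − x_{i+1}·y_i:
  -11, -89, -70, -10  ⇒  2A = -180, A = -90.
Then Σ (y_i + y_{i+1})·c_i = 616, so ȳ = 616 / (6·(-90)) = -154/135.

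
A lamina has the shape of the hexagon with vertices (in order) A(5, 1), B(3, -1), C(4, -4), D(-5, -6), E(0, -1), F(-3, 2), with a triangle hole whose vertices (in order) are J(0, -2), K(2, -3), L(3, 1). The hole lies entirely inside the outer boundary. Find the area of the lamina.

31

Outer boundary:
Apply Gauss's area formula: 2A = Σ (x_i·y_{i+1} − x_{i+1}·y_i), indices taken mod 6.
Σ = (-8) + (-8) + (-44) + (5) + (-3) + (-13) = -71
Area = |Σ|/2 = 35.5.
Hole:
Apply Gauss's area formula: 2A = Σ (x_i·y_{i+1} − x_{i+1}·y_i), indices taken mod 3.
Σ = (4) + (11) + (-6) = 9
Area = |Σ|/2 = 4.5.
Net area = 35.5 − 4.5 = 31.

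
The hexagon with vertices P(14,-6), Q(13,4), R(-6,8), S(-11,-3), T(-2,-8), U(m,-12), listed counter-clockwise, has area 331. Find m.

The doubled signed area Σ (x_i y_{i+1} − x_{i+1} y_i) is linear in m.
With m=0 it equals 642; the coefficient of m is 2 (from the two edges through U).
So 2·m + 642 = 2·331 = 662 ⇒ m = 10.

10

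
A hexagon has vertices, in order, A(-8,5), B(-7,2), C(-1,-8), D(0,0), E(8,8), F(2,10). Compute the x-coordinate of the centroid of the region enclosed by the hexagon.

Apply the surveyor's formula. First the cross-terms c_i = x_i·y_{i+1} − x_{i+1}·y_i:
  19, 58, 0, 0, 64, 90  ⇒  2A = 231, A = 115.5.
Then Σ (x_i + x_{i+1})·c_i = -649, so x̄ = -649 / (6·115.5) = -59/63.

-59/63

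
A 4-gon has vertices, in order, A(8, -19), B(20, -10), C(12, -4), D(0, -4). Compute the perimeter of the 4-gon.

|AB| = √((12)² + (9)²) = √225 = 15
|BC| = √((-8)² + (6)²) = √100 = 10
|CD| = √((-12)² + (0)²) = √144 = 12
|DA| = √((8)² + (-15)²) = √289 = 17
Perimeter = 15 + 10 + 12 + 17 = 54.

54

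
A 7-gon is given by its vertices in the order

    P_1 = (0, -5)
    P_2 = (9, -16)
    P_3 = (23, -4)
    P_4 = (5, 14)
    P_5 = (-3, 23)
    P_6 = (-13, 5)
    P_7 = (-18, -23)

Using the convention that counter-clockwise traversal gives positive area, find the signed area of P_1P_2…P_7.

819.5

Apply the shoelace formula: 2A = Σ (x_i·y_{i+1} − x_{i+1}·y_i), indices taken mod 7.
Σ = (45) + (332) + (342) + (157) + (284) + (389) + (90) = 1639
Signed area = Σ/2 = 819.5 (positive ⇒ counter-clockwise traversal).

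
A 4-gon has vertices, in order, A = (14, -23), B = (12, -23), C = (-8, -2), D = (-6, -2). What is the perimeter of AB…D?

62

|AB| = √((-2)² + (0)²) = √4 = 2
|BC| = √((-20)² + (21)²) = √841 = 29
|CD| = √((2)² + (0)²) = √4 = 2
|DA| = √((20)² + (-21)²) = √841 = 29
Perimeter = 2 + 29 + 2 + 29 = 62.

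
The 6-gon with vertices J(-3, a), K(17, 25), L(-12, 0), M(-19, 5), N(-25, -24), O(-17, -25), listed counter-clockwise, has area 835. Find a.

-23

The doubled signed area Σ (x_i y_{i+1} − x_{i+1} y_i) is linear in a.
With a=0 it equals 888; the coefficient of a is -34 (from the two edges through J).
So -34·a + 888 = 2·835 = 1670 ⇒ a = -23.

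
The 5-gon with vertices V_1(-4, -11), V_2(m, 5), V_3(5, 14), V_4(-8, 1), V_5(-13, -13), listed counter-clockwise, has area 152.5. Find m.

Write out the shoelace sum; only the two edges meeting at V_2 involve m:
2·Area = [((-4)·5 − m·(-11)) + (m·14 − 5·5)] + 325
       = 25·m + 280 = 305
⇒ m = 1.

1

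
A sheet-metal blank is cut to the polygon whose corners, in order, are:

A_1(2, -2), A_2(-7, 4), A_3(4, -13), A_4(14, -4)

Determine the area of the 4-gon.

107.5

Apply the shoelace formula: 2A = Σ (x_i·y_{i+1} − x_{i+1}·y_i), indices taken mod 4.
Σ = (-6) + (75) + (166) + (-20) = 215
Area = |Σ|/2 = 107.5.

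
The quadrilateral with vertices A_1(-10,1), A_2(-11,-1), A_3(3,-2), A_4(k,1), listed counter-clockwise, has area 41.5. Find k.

The doubled signed area Σ (x_i y_{i+1} − x_{i+1} y_i) is linear in k.
With k=0 it equals 59; the coefficient of k is 3 (from the two edges through A_4).
So 3·k + 59 = 2·41.5 = 83 ⇒ k = 8.

8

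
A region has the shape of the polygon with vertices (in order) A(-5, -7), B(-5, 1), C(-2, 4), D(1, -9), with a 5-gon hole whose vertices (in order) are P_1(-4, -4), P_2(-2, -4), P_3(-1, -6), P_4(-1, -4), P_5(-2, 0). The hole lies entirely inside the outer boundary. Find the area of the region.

41

Outer boundary:
Apply the shoelace (surveyor's) formula: 2A = Σ (x_i·y_{i+1} − x_{i+1}·y_i), indices taken mod 4.
Σ = (-40) + (-18) + (14) + (-52) = -96
Area = |Σ|/2 = 48.
Hole:
Σ = (8) + (8) + (-2) + (-8) + (8) = 14
Area = |Σ|/2 = 7.
Net area = 48 − 7 = 41.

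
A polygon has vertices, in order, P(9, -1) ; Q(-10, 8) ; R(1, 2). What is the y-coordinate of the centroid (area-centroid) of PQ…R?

Apply Gauss's area formula. First the cross-terms c_i = x_i·y_{i+1} − x_{i+1}·y_i:
  62, -28, -19  ⇒  2A = 15, A = 7.5.
Then Σ (y_i + y_{i+1})·c_i = 135, so ȳ = 135 / (6·7.5) = 3.

3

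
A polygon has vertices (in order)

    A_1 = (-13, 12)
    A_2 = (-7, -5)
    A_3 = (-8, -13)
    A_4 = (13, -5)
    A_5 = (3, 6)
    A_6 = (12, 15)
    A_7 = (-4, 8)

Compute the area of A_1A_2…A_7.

343.5

Apply the shoelace formula: 2A = Σ (x_i·y_{i+1} − x_{i+1}·y_i), indices taken mod 7.
Σ = (149) + (51) + (209) + (93) + (-27) + (156) + (56) = 687
Area = |Σ|/2 = 343.5.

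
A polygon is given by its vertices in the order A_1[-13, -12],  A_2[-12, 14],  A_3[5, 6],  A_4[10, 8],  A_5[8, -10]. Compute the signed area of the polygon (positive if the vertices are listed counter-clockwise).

-439

Apply the shoelace (surveyor's) formula: 2A = Σ (x_i·y_{i+1} − x_{i+1}·y_i), indices taken mod 5.
Σ = (-326) + (-142) + (-20) + (-164) + (-226) = -878
Signed area = Σ/2 = -439 (negative ⇒ clockwise traversal).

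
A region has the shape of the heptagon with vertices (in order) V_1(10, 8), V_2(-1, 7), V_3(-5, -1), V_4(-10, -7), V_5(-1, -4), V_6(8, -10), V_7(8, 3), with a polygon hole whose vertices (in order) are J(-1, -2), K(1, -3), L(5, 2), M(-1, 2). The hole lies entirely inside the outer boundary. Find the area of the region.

157

Outer boundary:
Σ = (78) + (36) + (25) + (33) + (42) + (104) + (34) = 352
Area = |Σ|/2 = 176.
Hole:
Apply the shoelace (surveyor's) formula: 2A = Σ (x_i·y_{i+1} − x_{i+1}·y_i), indices taken mod 4.
Σ = (5) + (17) + (12) + (4) = 38
Area = |Σ|/2 = 19.
Net area = 176 − 19 = 157.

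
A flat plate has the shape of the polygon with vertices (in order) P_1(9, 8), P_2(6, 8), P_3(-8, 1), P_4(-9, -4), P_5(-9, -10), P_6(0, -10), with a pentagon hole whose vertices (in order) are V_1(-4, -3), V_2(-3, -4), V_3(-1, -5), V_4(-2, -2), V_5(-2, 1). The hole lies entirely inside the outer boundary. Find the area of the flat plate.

Outer boundary:
Apply Gauss's area formula: 2A = Σ (x_i·y_{i+1} − x_{i+1}·y_i), indices taken mod 6.
Σ = (24) + (70) + (41) + (54) + (90) + (90) = 369
Area = |Σ|/2 = 184.5.
Hole:
V_1→V_2: (-4)(-4) − (-3)(-3) = 7
V_2→V_3: (-3)(-5) − (-1)(-4) = 11
V_3→V_4: (-1)(-2) − (-2)(-5) = -8
V_4→V_5: (-2)(1) − (-2)(-2) = -6
V_5→V_1: (-2)(-3) − (-4)(1) = 10
Σ = 14
Area = |Σ|/2 = 7.
Net area = 184.5 − 7 = 177.5.

177.5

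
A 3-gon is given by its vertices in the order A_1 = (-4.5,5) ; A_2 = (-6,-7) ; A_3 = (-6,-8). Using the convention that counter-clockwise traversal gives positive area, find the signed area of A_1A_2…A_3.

Apply the shoelace (surveyor's) formula: 2A = Σ (x_i·y_{i+1} − x_{i+1}·y_i), indices taken mod 3.
A_1→A_2: (-4.5)(-7) − (-6)(5) = 61.5
A_2→A_3: (-6)(-8) − (-6)(-7) = 6
A_3→A_1: (-6)(5) − (-4.5)(-8) = -66
Σ = 1.5
Signed area = Σ/2 = 0.75 (positive ⇒ counter-clockwise traversal).

0.75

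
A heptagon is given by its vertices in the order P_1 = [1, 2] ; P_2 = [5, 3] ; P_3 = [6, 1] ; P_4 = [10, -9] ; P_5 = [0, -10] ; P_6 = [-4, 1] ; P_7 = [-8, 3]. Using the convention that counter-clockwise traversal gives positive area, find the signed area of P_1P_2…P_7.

Apply Gauss's area formula: 2A = Σ (x_i·y_{i+1} − x_{i+1}·y_i), indices taken mod 7.
Σ = (-7) + (-13) + (-64) + (-100) + (-40) + (-4) + (-19) = -247
Signed area = Σ/2 = -123.5 (negative ⇒ clockwise traversal).

-123.5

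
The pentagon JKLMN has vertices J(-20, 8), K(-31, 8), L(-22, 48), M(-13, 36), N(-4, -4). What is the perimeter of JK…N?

|JK| = √((-11)² + (0)²) = √121 = 11
|KL| = √((9)² + (40)²) = √1681 = 41
|LM| = √((9)² + (-12)²) = √225 = 15
|MN| = √((9)² + (-40)²) = √1681 = 41
|NJ| = √((-16)² + (12)²) = √400 = 20
Perimeter = 11 + 41 + 15 + 41 + 20 = 128.

128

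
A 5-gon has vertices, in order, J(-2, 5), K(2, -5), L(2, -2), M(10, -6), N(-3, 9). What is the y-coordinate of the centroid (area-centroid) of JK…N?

152/267

Apply the surveyor's formula. First the cross-terms c_i = x_i·y_{i+1} − x_{i+1}·y_i:
  0, 6, 8, 72, 3  ⇒  2A = 89, A = 44.5.
Then Σ (y_i + y_{i+1})·c_i = 152, so ȳ = 152 / (6·44.5) = 152/267.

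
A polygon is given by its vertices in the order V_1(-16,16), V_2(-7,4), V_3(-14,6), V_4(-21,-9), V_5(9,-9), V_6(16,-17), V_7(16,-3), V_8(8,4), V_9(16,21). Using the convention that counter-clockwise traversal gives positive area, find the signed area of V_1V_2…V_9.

Σ = (48) + (14) + (252) + (270) + (-9) + (224) + (88) + (104) + (592) = 1583
Signed area = Σ/2 = 791.5 (positive ⇒ counter-clockwise traversal).

791.5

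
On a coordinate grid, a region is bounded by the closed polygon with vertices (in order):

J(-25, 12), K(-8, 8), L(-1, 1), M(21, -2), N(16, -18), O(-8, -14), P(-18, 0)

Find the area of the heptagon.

Apply the shoelace formula: 2A = Σ (x_i·y_{i+1} − x_{i+1}·y_i), indices taken mod 7.
Σ = (-104) + (0) + (-19) + (-346) + (-368) + (-252) + (-216) = -1305
Area = |Σ|/2 = 652.5.

652.5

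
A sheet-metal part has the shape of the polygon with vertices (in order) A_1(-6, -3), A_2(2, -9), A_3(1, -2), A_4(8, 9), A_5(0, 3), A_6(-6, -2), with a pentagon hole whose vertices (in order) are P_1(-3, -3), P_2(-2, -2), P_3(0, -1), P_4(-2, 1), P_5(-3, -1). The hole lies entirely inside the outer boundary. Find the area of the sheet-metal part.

Outer boundary:
Apply Gauss's area formula: 2A = Σ (x_i·y_{i+1} − x_{i+1}·y_i), indices taken mod 6.
Cross-terms: 60, 5, 25, 24, 18, 6  ⇒  Σ = 138
Area = |Σ|/2 = 69.
Hole:
Apply the shoelace formula: 2A = Σ (x_i·y_{i+1} − x_{i+1}·y_i), indices taken mod 5.
P_1→P_2: (-3)(-2) − (-2)(-3) = 0
P_2→P_3: (-2)(-1) − (0)(-2) = 2
P_3→P_4: (0)(1) − (-2)(-1) = -2
P_4→P_5: (-2)(-1) − (-3)(1) = 5
P_5→P_1: (-3)(-3) − (-3)(-1) = 6
Σ = 11
Area = |Σ|/2 = 5.5.
Net area = 69 − 5.5 = 63.5.

63.5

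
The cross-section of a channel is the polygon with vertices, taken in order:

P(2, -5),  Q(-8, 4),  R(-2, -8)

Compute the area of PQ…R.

33

Apply Gauss's area formula: 2A = Σ (x_i·y_{i+1} − x_{i+1}·y_i), indices taken mod 3.
Σ = (-32) + (72) + (26) = 66
Area = |Σ|/2 = 33.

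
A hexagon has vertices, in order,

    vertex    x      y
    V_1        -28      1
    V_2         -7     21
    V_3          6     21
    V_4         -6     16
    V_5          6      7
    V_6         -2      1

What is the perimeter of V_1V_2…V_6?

106

|V_1V_2| = √((21)² + (20)²) = √841 = 29
|V_2V_3| = √((13)² + (0)²) = √169 = 13
|V_3V_4| = √((-12)² + (-5)²) = √169 = 13
|V_4V_5| = √((12)² + (-9)²) = √225 = 15
|V_5V_6| = √((-8)² + (-6)²) = √100 = 10
|V_6V_1| = √((-26)² + (0)²) = √676 = 26
Perimeter = 29 + 13 + 13 + 15 + 10 + 26 = 106.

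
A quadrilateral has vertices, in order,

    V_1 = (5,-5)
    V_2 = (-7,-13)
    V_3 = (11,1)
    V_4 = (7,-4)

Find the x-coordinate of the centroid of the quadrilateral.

59/15

Apply the shoelace (surveyor's) formula. First the cross-terms c_i = x_i·y_{i+1} − x_{i+1}·y_i:
  -100, 136, -51, -15  ⇒  2A = -30, A = -15.
Then Σ (x_i + x_{i+1})·c_i = -354, so x̄ = -354 / (6·(-15)) = 59/15.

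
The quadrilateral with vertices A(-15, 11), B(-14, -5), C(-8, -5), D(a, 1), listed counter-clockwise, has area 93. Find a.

The doubled signed area Σ (x_i y_{i+1} − x_{i+1} y_i) is linear in a.
With a=0 it equals 266; the coefficient of a is 16 (from the two edges through D).
So 16·a + 266 = 2·93 = 186 ⇒ a = -5.

-5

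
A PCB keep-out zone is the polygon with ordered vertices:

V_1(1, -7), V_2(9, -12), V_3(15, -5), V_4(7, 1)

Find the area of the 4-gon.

Apply Gauss's area formula: 2A = Σ (x_i·y_{i+1} − x_{i+1}·y_i), indices taken mod 4.
Σ = (51) + (135) + (50) + (-50) = 186
Area = |Σ|/2 = 93.

93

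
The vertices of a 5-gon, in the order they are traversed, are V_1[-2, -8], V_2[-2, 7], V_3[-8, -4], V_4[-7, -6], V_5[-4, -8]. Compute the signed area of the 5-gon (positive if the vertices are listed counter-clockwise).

Apply the shoelace (surveyor's) formula: 2A = Σ (x_i·y_{i+1} − x_{i+1}·y_i), indices taken mod 5.
Cross-terms: -30, 64, 20, 32, 16  ⇒  Σ = 102
Signed area = Σ/2 = 51 (positive ⇒ counter-clockwise traversal).

51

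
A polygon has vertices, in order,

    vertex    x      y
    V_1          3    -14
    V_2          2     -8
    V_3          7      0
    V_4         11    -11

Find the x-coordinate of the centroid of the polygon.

142/23

Apply Gauss's area formula. First the cross-terms c_i = x_i·y_{i+1} − x_{i+1}·y_i:
  4, 56, -77, -121  ⇒  2A = -138, A = -69.
Then Σ (x_i + x_{i+1})·c_i = -2556, so x̄ = -2556 / (6·(-69)) = 142/23.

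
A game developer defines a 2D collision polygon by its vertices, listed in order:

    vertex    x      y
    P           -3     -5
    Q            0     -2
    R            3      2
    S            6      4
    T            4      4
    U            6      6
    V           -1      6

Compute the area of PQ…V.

Apply the shoelace (surveyor's) formula: 2A = Σ (x_i·y_{i+1} − x_{i+1}·y_i), indices taken mod 7.
Σ = (6) + (6) + (0) + (8) + (0) + (42) + (23) = 85
Area = |Σ|/2 = 42.5.

42.5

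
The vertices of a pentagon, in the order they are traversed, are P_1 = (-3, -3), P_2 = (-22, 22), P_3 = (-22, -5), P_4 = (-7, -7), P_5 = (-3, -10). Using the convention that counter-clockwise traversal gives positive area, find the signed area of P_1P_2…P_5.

Σ = (-132) + (594) + (119) + (49) + (-21) = 609
Signed area = Σ/2 = 304.5 (positive ⇒ counter-clockwise traversal).

304.5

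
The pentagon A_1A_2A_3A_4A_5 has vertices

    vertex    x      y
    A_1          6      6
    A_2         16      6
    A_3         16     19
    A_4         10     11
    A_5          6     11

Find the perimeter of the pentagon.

42

|A_1A_2| = √((10)² + (0)²) = √100 = 10
|A_2A_3| = √((0)² + (13)²) = √169 = 13
|A_3A_4| = √((-6)² + (-8)²) = √100 = 10
|A_4A_5| = √((-4)² + (0)²) = √16 = 4
|A_5A_1| = √((0)² + (-5)²) = √25 = 5
Perimeter = 10 + 13 + 10 + 4 + 5 = 42.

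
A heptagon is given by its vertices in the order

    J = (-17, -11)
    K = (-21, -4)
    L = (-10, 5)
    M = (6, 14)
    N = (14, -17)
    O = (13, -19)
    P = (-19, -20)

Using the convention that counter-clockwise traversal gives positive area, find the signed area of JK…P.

-786.5

Σ = (-163) + (-145) + (-170) + (-298) + (-45) + (-621) + (-131) = -1573
Signed area = Σ/2 = -786.5 (negative ⇒ clockwise traversal).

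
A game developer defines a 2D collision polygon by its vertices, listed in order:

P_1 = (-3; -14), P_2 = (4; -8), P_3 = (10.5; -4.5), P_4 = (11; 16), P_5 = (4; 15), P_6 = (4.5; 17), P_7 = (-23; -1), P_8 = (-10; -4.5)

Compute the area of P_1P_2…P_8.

P_1→P_2: (-3)(-8) − (4)(-14) = 80
P_2→P_3: (4)(-4.5) − (10.5)(-8) = 66
P_3→P_4: (10.5)(16) − (11)(-4.5) = 217.5
P_4→P_5: (11)(15) − (4)(16) = 101
P_5→P_6: (4)(17) − (4.5)(15) = 0.5
P_6→P_7: (4.5)(-1) − (-23)(17) = 386.5
P_7→P_8: (-23)(-4.5) − (-10)(-1) = 93.5
P_8→P_1: (-10)(-14) − (-3)(-4.5) = 126.5
Σ = 1071.5
Area = |Σ|/2 = 535.75.

535.75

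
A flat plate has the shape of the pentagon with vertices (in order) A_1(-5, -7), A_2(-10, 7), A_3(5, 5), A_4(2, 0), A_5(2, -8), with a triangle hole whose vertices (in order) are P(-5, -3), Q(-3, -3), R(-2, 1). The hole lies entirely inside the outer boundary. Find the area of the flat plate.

131

Outer boundary:
Apply Gauss's area formula: 2A = Σ (x_i·y_{i+1} − x_{i+1}·y_i), indices taken mod 5.
A_1→A_2: (-5)(7) − (-10)(-7) = -105
A_2→A_3: (-10)(5) − (5)(7) = -85
A_3→A_4: (5)(0) − (2)(5) = -10
A_4→A_5: (2)(-8) − (2)(0) = -16
A_5→A_1: (2)(-7) − (-5)(-8) = -54
Σ = -270
Area = |Σ|/2 = 135.
Hole:
Cross-terms: 6, -9, 11  ⇒  Σ = 8
Area = |Σ|/2 = 4.
Net area = 135 − 4 = 131.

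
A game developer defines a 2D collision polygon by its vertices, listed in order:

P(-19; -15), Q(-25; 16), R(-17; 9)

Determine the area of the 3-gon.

Apply the shoelace formula: 2A = Σ (x_i·y_{i+1} − x_{i+1}·y_i), indices taken mod 3.
Σ = (-679) + (47) + (426) = -206
Area = |Σ|/2 = 103.

103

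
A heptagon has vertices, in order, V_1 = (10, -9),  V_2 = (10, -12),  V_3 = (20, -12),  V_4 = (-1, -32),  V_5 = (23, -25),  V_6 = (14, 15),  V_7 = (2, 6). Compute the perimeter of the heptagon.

|V_1V_2| = √((0)² + (-3)²) = √9 = 3
|V_2V_3| = √((10)² + (0)²) = √100 = 10
|V_3V_4| = √((-21)² + (-20)²) = √841 = 29
|V_4V_5| = √((24)² + (7)²) = √625 = 25
|V_5V_6| = √((-9)² + (40)²) = √1681 = 41
|V_6V_7| = √((-12)² + (-9)²) = √225 = 15
|V_7V_1| = √((8)² + (-15)²) = √289 = 17
Perimeter = 3 + 10 + 29 + 25 + 41 + 15 + 17 = 140.

140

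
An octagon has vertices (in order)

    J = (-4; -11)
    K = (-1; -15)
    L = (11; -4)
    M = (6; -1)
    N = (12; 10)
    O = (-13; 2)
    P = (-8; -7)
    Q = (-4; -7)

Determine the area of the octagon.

304

Cross-terms: 49, 169, 13, 72, 154, 107, 28, 16  ⇒  Σ = 608
Area = |Σ|/2 = 304.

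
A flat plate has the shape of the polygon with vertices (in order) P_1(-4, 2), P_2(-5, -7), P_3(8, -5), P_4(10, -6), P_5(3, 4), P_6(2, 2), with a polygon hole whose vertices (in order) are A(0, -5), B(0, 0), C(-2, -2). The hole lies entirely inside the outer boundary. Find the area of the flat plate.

Outer boundary:
Σ = (38) + (81) + (2) + (58) + (-2) + (12) = 189
Area = |Σ|/2 = 94.5.
Hole:
Apply Gauss's area formula: 2A = Σ (x_i·y_{i+1} − x_{i+1}·y_i), indices taken mod 3.
A→B: (0)(0) − (0)(-5) = 0
B→C: (0)(-2) − (-2)(0) = 0
C→A: (-2)(-5) − (0)(-2) = 10
Σ = 10
Area = |Σ|/2 = 5.
Net area = 94.5 − 5 = 89.5.

89.5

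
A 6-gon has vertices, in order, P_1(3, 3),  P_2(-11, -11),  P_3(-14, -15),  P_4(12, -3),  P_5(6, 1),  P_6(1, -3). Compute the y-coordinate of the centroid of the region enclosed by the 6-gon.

-269/48

Apply the surveyor's formula. First the cross-terms c_i = x_i·y_{i+1} − x_{i+1}·y_i:
  0, 11, 222, 30, -19, 12  ⇒  2A = 256, A = 128.
Then Σ (y_i + y_{i+1})·c_i = -4304, so ȳ = -4304 / (6·128) = -269/48.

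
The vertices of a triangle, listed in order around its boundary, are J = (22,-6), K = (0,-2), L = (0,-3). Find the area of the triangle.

Apply the shoelace formula: 2A = Σ (x_i·y_{i+1} − x_{i+1}·y_i), indices taken mod 3.
Σ = (-44) + (0) + (66) = 22
Area = |Σ|/2 = 11.

11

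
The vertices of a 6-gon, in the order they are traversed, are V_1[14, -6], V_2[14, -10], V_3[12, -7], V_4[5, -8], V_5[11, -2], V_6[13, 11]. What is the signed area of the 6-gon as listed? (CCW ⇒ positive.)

-51

Apply the shoelace formula: 2A = Σ (x_i·y_{i+1} − x_{i+1}·y_i), indices taken mod 6.
Σ = (-56) + (22) + (-61) + (78) + (147) + (-232) = -102
Signed area = Σ/2 = -51 (negative ⇒ clockwise traversal).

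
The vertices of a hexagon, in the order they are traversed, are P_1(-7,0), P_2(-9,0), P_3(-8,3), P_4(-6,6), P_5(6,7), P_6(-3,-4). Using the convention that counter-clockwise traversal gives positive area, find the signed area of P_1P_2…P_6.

Σ = (0) + (-27) + (-30) + (-78) + (-3) + (-28) = -166
Signed area = Σ/2 = -83 (negative ⇒ clockwise traversal).

-83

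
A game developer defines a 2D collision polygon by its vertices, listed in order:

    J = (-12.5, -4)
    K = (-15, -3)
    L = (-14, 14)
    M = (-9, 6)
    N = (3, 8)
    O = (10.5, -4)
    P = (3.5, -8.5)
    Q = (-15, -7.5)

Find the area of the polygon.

Cross-terms: -22.5, -252, 42, -90, -96, -75.25, -153.75, -33.75  ⇒  Σ = -681.25
Area = |Σ|/2 = 340.625.

340.625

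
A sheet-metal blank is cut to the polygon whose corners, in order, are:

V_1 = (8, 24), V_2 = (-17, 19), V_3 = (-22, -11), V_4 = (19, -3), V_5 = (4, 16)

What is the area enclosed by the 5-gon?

862

V_1→V_2: (8)(19) − (-17)(24) = 560
V_2→V_3: (-17)(-11) − (-22)(19) = 605
V_3→V_4: (-22)(-3) − (19)(-11) = 275
V_4→V_5: (19)(16) − (4)(-3) = 316
V_5→V_1: (4)(24) − (8)(16) = -32
Σ = 1724
Area = |Σ|/2 = 862.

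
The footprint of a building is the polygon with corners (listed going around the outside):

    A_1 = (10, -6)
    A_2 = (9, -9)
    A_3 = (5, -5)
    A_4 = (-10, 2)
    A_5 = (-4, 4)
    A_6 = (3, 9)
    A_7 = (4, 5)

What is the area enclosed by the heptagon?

Apply the surveyor's formula: 2A = Σ (x_i·y_{i+1} − x_{i+1}·y_i), indices taken mod 7.
Σ = (-36) + (0) + (-40) + (-32) + (-48) + (-21) + (-74) = -251
Area = |Σ|/2 = 125.5.

125.5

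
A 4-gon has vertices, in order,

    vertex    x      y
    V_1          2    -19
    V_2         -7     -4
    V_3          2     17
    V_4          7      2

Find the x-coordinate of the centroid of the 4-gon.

2/3

Apply Gauss's area formula. First the cross-terms c_i = x_i·y_{i+1} − x_{i+1}·y_i:
  -141, -111, -115, -137  ⇒  2A = -504, A = -252.
Then Σ (x_i + x_{i+1})·c_i = -1008, so x̄ = -1008 / (6·(-252)) = 2/3.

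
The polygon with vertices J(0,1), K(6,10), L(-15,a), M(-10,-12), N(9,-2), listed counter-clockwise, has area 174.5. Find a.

Write out the shoelace sum; only the two edges meeting at L involve a:
2·Area = [(6·a − (-15)·10) + ((-15)·(-12) − (-10)·a)] + 131
       = 16·a + 461 = 349
⇒ a = -7.

-7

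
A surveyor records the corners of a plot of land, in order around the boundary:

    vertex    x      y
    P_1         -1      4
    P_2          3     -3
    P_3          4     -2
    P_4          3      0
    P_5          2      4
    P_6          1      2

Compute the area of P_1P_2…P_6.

Apply the shoelace (surveyor's) formula: 2A = Σ (x_i·y_{i+1} − x_{i+1}·y_i), indices taken mod 6.
Σ = (-9) + (6) + (6) + (12) + (0) + (6) = 21
Area = |Σ|/2 = 10.5.

10.5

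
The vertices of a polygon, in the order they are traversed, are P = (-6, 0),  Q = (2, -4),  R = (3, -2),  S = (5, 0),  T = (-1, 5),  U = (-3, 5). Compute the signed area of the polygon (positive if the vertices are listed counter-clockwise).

Apply Gauss's area formula: 2A = Σ (x_i·y_{i+1} − x_{i+1}·y_i), indices taken mod 6.
Cross-terms: 24, 8, 10, 25, 10, 30  ⇒  Σ = 107
Signed area = Σ/2 = 53.5 (positive ⇒ counter-clockwise traversal).

53.5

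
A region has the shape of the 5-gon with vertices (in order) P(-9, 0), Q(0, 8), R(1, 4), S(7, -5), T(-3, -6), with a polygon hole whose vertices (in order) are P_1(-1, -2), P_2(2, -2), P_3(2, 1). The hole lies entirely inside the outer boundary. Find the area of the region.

107.5

Outer boundary:
Σ = (-72) + (-8) + (-33) + (-57) + (-54) = -224
Area = |Σ|/2 = 112.
Hole:
Apply the shoelace formula: 2A = Σ (x_i·y_{i+1} − x_{i+1}·y_i), indices taken mod 3.
Cross-terms: 6, 6, -3  ⇒  Σ = 9
Area = |Σ|/2 = 4.5.
Net area = 112 − 4.5 = 107.5.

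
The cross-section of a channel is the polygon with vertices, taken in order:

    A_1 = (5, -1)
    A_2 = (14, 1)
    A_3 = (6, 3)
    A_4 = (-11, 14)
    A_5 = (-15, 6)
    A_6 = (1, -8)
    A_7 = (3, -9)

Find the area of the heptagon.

243.5

Cross-terms: 19, 36, 117, 144, 114, 15, 42  ⇒  Σ = 487
Area = |Σ|/2 = 243.5.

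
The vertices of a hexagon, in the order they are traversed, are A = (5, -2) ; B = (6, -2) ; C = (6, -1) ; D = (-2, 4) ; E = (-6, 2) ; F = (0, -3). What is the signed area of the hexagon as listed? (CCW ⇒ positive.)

41.5

Cross-terms: 2, 6, 22, 20, 18, 15  ⇒  Σ = 83
Signed area = Σ/2 = 41.5 (positive ⇒ counter-clockwise traversal).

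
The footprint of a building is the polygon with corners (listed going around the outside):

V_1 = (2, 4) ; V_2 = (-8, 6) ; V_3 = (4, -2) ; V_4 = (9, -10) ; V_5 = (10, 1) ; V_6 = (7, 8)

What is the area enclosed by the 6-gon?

104

V_1→V_2: (2)(6) − (-8)(4) = 44
V_2→V_3: (-8)(-2) − (4)(6) = -8
V_3→V_4: (4)(-10) − (9)(-2) = -22
V_4→V_5: (9)(1) − (10)(-10) = 109
V_5→V_6: (10)(8) − (7)(1) = 73
V_6→V_1: (7)(4) − (2)(8) = 12
Σ = 208
Area = |Σ|/2 = 104.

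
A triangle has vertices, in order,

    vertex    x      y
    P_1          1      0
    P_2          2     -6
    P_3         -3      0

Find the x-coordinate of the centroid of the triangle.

Apply the shoelace formula. First the cross-terms c_i = x_i·y_{i+1} − x_{i+1}·y_i:
  -6, -18, 0  ⇒  2A = -24, A = -12.
Then Σ (x_i + x_{i+1})·c_i = 0, so x̄ = 0 / (6·(-12)) = 0.

0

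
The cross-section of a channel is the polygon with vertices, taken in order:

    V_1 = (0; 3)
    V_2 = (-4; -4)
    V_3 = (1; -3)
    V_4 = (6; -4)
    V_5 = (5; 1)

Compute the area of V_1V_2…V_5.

V_1→V_2: (0)(-4) − (-4)(3) = 12
V_2→V_3: (-4)(-3) − (1)(-4) = 16
V_3→V_4: (1)(-4) − (6)(-3) = 14
V_4→V_5: (6)(1) − (5)(-4) = 26
V_5→V_1: (5)(3) − (0)(1) = 15
Σ = 83
Area = |Σ|/2 = 41.5.

41.5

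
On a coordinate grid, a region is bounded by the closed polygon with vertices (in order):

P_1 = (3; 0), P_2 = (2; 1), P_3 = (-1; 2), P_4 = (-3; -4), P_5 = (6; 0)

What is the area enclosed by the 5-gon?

P_1→P_2: (3)(1) − (2)(0) = 3
P_2→P_3: (2)(2) − (-1)(1) = 5
P_3→P_4: (-1)(-4) − (-3)(2) = 10
P_4→P_5: (-3)(0) − (6)(-4) = 24
P_5→P_1: (6)(0) − (3)(0) = 0
Σ = 42
Area = |Σ|/2 = 21.

21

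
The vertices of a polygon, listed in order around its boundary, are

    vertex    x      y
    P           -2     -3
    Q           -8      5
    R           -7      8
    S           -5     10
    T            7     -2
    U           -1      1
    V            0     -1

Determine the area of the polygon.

Apply the shoelace formula: 2A = Σ (x_i·y_{i+1} − x_{i+1}·y_i), indices taken mod 7.
Σ = (-34) + (-29) + (-30) + (-60) + (5) + (1) + (-2) = -149
Area = |Σ|/2 = 74.5.

74.5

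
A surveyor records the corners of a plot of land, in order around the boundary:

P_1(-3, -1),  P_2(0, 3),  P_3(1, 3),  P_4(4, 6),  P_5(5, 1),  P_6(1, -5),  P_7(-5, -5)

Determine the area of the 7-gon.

55

Apply Gauss's area formula: 2A = Σ (x_i·y_{i+1} − x_{i+1}·y_i), indices taken mod 7.
Σ = (-9) + (-3) + (-6) + (-26) + (-26) + (-30) + (-10) = -110
Area = |Σ|/2 = 55.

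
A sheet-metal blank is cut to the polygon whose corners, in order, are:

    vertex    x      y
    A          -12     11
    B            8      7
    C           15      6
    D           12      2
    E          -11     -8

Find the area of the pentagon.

Σ = (-172) + (-57) + (-42) + (-74) + (-217) = -562
Area = |Σ|/2 = 281.

281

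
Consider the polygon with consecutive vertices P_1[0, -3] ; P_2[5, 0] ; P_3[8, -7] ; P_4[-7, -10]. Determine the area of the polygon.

64

P_1→P_2: (0)(0) − (5)(-3) = 15
P_2→P_3: (5)(-7) − (8)(0) = -35
P_3→P_4: (8)(-10) − (-7)(-7) = -129
P_4→P_1: (-7)(-3) − (0)(-10) = 21
Σ = -128
Area = |Σ|/2 = 64.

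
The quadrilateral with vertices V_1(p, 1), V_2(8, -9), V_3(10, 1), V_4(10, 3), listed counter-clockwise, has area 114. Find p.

The doubled signed area Σ (x_i y_{i+1} − x_{i+1} y_i) is linear in p.
With p=0 it equals 120; the coefficient of p is -12 (from the two edges through V_1).
So -12·p + 120 = 2·114 = 228 ⇒ p = -9.

-9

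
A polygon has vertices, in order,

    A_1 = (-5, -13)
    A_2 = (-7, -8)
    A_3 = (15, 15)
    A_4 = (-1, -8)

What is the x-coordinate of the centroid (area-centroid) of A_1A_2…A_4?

Apply the surveyor's formula. First the cross-terms c_i = x_i·y_{i+1} − x_{i+1}·y_i:
  -51, 15, -105, -27  ⇒  2A = -168, A = -84.
Then Σ (x_i + x_{i+1})·c_i = -576, so x̄ = -576 / (6·(-84)) = 8/7.

8/7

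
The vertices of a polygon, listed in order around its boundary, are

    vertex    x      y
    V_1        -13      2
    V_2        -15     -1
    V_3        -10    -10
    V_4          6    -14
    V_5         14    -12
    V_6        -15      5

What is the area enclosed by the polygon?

216

Apply the surveyor's formula: 2A = Σ (x_i·y_{i+1} − x_{i+1}·y_i), indices taken mod 6.
Cross-terms: 43, 140, 200, 124, -110, 35  ⇒  Σ = 432
Area = |Σ|/2 = 216.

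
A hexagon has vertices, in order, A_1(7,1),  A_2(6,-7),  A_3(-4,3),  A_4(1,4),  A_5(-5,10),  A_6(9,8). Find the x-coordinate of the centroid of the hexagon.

230/77

Apply the surveyor's formula. First the cross-terms c_i = x_i·y_{i+1} − x_{i+1}·y_i:
  -55, -10, -19, 30, -130, -47  ⇒  2A = -231, A = -115.5.
Then Σ (x_i + x_{i+1})·c_i = -2070, so x̄ = -2070 / (6·(-115.5)) = 230/77.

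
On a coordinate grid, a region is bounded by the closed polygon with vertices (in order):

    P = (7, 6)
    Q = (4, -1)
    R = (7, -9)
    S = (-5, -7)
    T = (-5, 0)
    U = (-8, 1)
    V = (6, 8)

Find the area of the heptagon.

142

Apply the shoelace (surveyor's) formula: 2A = Σ (x_i·y_{i+1} − x_{i+1}·y_i), indices taken mod 7.
Σ = (-31) + (-29) + (-94) + (-35) + (-5) + (-70) + (-20) = -284
Area = |Σ|/2 = 142.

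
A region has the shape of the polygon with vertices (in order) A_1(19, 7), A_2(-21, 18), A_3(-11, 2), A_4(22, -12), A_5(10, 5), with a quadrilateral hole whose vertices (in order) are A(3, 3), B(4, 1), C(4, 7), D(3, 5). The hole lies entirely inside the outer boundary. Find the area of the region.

Outer boundary:
Apply Gauss's area formula: 2A = Σ (x_i·y_{i+1} − x_{i+1}·y_i), indices taken mod 5.
Σ = (489) + (156) + (88) + (230) + (-25) = 938
Area = |Σ|/2 = 469.
Hole:
A→B: (3)(1) − (4)(3) = -9
B→C: (4)(7) − (4)(1) = 24
C→D: (4)(5) − (3)(7) = -1
D→A: (3)(3) − (3)(5) = -6
Σ = 8
Area = |Σ|/2 = 4.
Net area = 469 − 4 = 465.

465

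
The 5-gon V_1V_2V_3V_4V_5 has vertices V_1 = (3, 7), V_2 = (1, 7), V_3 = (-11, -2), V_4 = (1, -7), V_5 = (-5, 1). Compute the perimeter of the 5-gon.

|V_1V_2| = √((-2)² + (0)²) = √4 = 2
|V_2V_3| = √((-12)² + (-9)²) = √225 = 15
|V_3V_4| = √((12)² + (-5)²) = √169 = 13
|V_4V_5| = √((-6)² + (8)²) = √100 = 10
|V_5V_1| = √((8)² + (6)²) = √100 = 10
Perimeter = 2 + 15 + 13 + 10 + 10 = 50.

50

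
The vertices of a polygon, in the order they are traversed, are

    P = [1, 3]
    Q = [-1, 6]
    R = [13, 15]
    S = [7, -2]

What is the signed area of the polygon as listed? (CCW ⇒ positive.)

-96

Apply Gauss's area formula: 2A = Σ (x_i·y_{i+1} − x_{i+1}·y_i), indices taken mod 4.
Cross-terms: 9, -93, -131, 23  ⇒  Σ = -192
Signed area = Σ/2 = -96 (negative ⇒ clockwise traversal).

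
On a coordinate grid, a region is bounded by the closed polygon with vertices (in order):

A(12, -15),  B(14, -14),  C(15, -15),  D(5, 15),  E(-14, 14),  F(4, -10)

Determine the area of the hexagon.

383

Apply the surveyor's formula: 2A = Σ (x_i·y_{i+1} − x_{i+1}·y_i), indices taken mod 6.
Σ = (42) + (0) + (300) + (280) + (84) + (60) = 766
Area = |Σ|/2 = 383.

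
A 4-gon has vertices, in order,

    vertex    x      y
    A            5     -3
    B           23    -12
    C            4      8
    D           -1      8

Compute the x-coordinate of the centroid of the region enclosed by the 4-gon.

Apply the surveyor's formula. First the cross-terms c_i = x_i·y_{i+1} − x_{i+1}·y_i:
  9, 232, 40, -37  ⇒  2A = 244, A = 122.
Then Σ (x_i + x_{i+1})·c_i = 6488, so x̄ = 6488 / (6·122) = 1622/183.

1622/183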